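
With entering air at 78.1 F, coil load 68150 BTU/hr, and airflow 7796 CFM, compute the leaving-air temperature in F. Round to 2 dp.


dT = 68150/(1.08*7796) = 8.0941
T_leave = 78.1 - 8.0941 = 70.01 F

70.01 F


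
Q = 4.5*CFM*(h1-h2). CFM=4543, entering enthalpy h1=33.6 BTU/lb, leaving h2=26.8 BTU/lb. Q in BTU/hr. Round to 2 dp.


Q = 4.5 * 4543 * (33.6 - 26.8) = 139015.80 BTU/hr

139015.80 BTU/hr


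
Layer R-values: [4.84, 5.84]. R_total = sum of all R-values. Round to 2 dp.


R_total = 4.84 + 5.84 = 10.68

10.68


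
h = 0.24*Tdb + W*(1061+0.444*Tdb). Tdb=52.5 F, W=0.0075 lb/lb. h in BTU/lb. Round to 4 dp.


h = 0.24*52.5 + 0.0075*(1061+0.444*52.5) = 20.7323 BTU/lb

20.7323 BTU/lb


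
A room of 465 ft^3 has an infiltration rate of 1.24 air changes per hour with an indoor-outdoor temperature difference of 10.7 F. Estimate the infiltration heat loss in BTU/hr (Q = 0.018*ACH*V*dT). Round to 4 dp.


Q = 0.018 * 1.24 * 465 * 10.7 = 111.0532 BTU/hr

111.0532 BTU/hr


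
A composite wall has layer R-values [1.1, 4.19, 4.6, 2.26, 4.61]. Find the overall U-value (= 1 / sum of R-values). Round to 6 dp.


R_total = 1.1 + 4.19 + 4.6 + 2.26 + 4.61 = 16.76
U = 1/16.76 = 0.059666

0.059666


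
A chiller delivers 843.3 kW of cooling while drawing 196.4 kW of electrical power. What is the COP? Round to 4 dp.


COP = 843.3 / 196.4 = 4.2938

4.2938


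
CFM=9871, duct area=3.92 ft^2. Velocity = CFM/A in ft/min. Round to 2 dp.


V = 9871 / 3.92 = 2518.11 ft/min

2518.11 ft/min


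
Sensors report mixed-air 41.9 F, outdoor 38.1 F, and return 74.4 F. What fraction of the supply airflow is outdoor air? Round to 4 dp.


frac = (41.9 - 74.4) / (38.1 - 74.4) = 0.8953

0.8953


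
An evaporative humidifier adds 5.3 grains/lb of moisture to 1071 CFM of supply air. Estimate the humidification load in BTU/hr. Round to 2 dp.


Q = 0.68 * 1071 * 5.3 = 3859.88 BTU/hr

3859.88 BTU/hr


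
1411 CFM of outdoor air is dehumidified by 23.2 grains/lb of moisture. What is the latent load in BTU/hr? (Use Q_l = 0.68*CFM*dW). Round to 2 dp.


Q = 0.68 * 1411 * 23.2 = 22259.94 BTU/hr

22259.94 BTU/hr


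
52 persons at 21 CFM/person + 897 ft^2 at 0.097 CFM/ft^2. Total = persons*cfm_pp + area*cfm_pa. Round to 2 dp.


Total = 52*21 + 897*0.097 = 1179.01 CFM

1179.01 CFM


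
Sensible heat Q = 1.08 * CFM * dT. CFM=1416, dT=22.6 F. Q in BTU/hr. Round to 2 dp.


Q = 1.08 * 1416 * 22.6 = 34561.73 BTU/hr

34561.73 BTU/hr


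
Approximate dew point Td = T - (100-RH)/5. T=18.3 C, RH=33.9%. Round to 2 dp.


Td = 18.3 - (100-33.9)/5 = 5.08 C

5.08 C


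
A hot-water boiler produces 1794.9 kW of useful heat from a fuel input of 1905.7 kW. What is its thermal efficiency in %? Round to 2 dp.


eta = (1794.9/1905.7)*100 = 94.19 %

94.19 %


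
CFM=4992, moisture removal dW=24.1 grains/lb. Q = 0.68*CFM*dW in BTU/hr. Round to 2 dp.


Q = 0.68 * 4992 * 24.1 = 81808.90 BTU/hr

81808.90 BTU/hr


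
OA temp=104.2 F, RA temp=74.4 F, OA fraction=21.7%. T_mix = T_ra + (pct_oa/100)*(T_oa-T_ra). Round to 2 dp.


T_mix = 74.4 + (21.7/100)*(104.2-74.4) = 80.87 F

80.87 F


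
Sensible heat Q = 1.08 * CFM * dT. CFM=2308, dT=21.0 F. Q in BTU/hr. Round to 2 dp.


Q = 1.08 * 2308 * 21.0 = 52345.44 BTU/hr

52345.44 BTU/hr


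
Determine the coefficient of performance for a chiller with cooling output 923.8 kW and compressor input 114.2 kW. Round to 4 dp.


COP = 923.8 / 114.2 = 8.0893

8.0893


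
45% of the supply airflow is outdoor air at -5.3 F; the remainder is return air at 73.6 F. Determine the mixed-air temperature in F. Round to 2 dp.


T_mix = 0.45*(-5.3) + 0.55*73.6 = 38.10 F

38.10 F


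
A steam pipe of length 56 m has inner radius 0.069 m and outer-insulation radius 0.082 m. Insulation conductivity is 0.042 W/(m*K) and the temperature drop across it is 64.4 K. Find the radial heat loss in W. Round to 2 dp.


Q = 2*pi*0.042*56*64.4/ln(0.082/0.069) = 5513.54 W

5513.54 W


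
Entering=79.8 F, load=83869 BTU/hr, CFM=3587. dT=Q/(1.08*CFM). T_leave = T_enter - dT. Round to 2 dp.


dT = 83869/(1.08*3587) = 21.6494
T_leave = 79.8 - 21.6494 = 58.15 F

58.15 F


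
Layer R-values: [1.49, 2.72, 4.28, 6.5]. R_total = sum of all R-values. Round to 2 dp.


R_total = 1.49 + 2.72 + 4.28 + 6.5 = 14.99

14.99


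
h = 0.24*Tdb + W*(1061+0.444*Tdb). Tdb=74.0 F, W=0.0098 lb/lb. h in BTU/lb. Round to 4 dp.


h = 0.24*74.0 + 0.0098*(1061+0.444*74.0) = 28.4798 BTU/lb

28.4798 BTU/lb


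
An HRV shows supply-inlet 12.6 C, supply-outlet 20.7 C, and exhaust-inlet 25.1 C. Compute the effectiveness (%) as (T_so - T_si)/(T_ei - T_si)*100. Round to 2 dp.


eff = (20.7-12.6)/(25.1-12.6)*100 = 64.80 %

64.80 %


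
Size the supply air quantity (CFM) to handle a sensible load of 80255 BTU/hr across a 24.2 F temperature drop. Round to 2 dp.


CFM = 80255 / (1.08 * 24.2) = 3070.67

3070.67 CFM


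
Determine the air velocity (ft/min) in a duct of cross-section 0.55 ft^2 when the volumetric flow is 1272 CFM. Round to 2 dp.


V = 1272 / 0.55 = 2312.73 ft/min

2312.73 ft/min


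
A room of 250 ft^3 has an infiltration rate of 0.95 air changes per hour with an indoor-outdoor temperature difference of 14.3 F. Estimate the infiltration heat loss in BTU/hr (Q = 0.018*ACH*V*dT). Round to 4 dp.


Q = 0.018 * 0.95 * 250 * 14.3 = 61.1325 BTU/hr

61.1325 BTU/hr


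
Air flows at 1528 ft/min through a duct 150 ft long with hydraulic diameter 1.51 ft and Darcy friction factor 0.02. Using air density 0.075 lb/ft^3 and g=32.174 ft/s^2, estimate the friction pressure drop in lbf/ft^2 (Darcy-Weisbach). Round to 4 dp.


v_fps = 1528/60 = 25.4667 ft/s
dp = 0.02*(150/1.51)*0.075*25.4667^2/(2*32.174) = 1.5018 lbf/ft^2

1.5018 lbf/ft^2


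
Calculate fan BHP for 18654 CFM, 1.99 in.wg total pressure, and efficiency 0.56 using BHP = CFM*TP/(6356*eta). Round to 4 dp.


BHP = 18654 * 1.99 / (6356 * 0.56) = 10.4293 hp

10.4293 hp


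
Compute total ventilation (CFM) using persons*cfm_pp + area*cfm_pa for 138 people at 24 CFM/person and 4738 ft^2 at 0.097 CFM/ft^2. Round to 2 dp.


Total = 138*24 + 4738*0.097 = 3771.59 CFM

3771.59 CFM


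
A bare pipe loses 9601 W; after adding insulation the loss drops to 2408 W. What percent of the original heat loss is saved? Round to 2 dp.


Savings = ((9601-2408)/9601)*100 = 74.92 %

74.92 %


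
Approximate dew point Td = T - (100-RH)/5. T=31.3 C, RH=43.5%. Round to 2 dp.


Td = 31.3 - (100-43.5)/5 = 20.00 C

20.00 C


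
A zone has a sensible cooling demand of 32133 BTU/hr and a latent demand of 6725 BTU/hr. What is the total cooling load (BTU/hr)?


Qt = 32133 + 6725 = 38858 BTU/hr

38858 BTU/hr


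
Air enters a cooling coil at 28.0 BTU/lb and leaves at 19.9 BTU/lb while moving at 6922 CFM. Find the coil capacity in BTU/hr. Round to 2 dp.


Q = 4.5 * 6922 * (28.0 - 19.9) = 252306.90 BTU/hr

252306.90 BTU/hr


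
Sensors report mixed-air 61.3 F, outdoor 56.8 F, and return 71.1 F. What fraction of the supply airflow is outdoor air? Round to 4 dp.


frac = (61.3 - 71.1) / (56.8 - 71.1) = 0.6853

0.6853


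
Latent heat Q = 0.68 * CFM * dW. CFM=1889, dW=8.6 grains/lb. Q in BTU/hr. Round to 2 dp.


Q = 0.68 * 1889 * 8.6 = 11046.87 BTU/hr

11046.87 BTU/hr


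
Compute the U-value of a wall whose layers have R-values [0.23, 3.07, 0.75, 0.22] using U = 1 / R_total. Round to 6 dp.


R_total = 0.23 + 3.07 + 0.75 + 0.22 = 4.27
U = 1/4.27 = 0.234192

0.234192


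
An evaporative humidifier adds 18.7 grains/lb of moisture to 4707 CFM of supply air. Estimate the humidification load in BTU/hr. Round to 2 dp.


Q = 0.68 * 4707 * 18.7 = 59854.21 BTU/hr

59854.21 BTU/hr


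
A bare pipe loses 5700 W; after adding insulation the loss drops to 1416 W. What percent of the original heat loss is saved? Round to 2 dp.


Savings = ((5700-1416)/5700)*100 = 75.16 %

75.16 %


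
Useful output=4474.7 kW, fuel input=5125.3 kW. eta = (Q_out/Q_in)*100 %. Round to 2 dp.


eta = (4474.7/5125.3)*100 = 87.31 %

87.31 %


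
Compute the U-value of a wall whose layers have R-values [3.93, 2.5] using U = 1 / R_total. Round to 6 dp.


R_total = 3.93 + 2.5 = 6.43
U = 1/6.43 = 0.155521

0.155521


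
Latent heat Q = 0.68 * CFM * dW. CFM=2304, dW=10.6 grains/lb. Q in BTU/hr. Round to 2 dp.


Q = 0.68 * 2304 * 10.6 = 16607.23 BTU/hr

16607.23 BTU/hr


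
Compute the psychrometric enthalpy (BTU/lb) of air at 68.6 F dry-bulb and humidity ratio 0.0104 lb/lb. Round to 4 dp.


h = 0.24*68.6 + 0.0104*(1061+0.444*68.6) = 27.8152 BTU/lb

27.8152 BTU/lb


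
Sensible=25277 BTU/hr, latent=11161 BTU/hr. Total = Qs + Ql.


Qt = 25277 + 11161 = 36438 BTU/hr

36438 BTU/hr


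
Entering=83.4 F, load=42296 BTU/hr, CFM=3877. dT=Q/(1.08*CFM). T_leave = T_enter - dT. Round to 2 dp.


dT = 42296/(1.08*3877) = 10.1014
T_leave = 83.4 - 10.1014 = 73.30 F

73.30 F


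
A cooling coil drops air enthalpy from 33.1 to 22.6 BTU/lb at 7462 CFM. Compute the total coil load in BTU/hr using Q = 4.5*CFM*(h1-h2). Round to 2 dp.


Q = 4.5 * 7462 * (33.1 - 22.6) = 352579.50 BTU/hr

352579.50 BTU/hr


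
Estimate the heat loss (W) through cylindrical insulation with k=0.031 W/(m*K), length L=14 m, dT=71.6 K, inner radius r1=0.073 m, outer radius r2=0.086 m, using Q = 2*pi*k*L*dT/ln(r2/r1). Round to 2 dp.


Q = 2*pi*0.031*14*71.6/ln(0.086/0.073) = 1191.34 W

1191.34 W


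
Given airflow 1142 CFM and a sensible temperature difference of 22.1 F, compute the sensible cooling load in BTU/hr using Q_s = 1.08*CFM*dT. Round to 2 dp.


Q = 1.08 * 1142 * 22.1 = 27257.26 BTU/hr

27257.26 BTU/hr


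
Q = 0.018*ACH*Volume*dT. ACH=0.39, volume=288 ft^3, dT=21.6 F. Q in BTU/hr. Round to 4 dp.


Q = 0.018 * 0.39 * 288 * 21.6 = 43.6700 BTU/hr

43.6700 BTU/hr


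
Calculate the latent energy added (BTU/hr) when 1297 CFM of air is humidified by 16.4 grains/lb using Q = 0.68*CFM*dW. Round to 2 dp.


Q = 0.68 * 1297 * 16.4 = 14464.14 BTU/hr

14464.14 BTU/hr


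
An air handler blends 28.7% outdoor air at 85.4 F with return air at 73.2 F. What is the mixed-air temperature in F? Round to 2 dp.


T_mix = 73.2 + (28.7/100)*(85.4-73.2) = 76.70 F

76.70 F


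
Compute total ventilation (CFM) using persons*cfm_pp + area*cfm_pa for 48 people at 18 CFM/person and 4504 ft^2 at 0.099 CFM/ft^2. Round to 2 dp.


Total = 48*18 + 4504*0.099 = 1309.90 CFM

1309.90 CFM


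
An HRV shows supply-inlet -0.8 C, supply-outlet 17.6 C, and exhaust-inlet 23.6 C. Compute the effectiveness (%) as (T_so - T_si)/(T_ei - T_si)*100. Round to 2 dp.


eff = (17.6-(-0.8))/(23.6-(-0.8))*100 = 75.41 %

75.41 %


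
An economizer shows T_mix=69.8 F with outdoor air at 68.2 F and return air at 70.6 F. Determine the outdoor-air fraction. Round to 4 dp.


frac = (69.8 - 70.6) / (68.2 - 70.6) = 0.3333

0.3333


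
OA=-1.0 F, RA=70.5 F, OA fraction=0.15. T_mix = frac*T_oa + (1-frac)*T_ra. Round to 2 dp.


T_mix = 0.15*(-1.0) + 0.85*70.5 = 59.78 F

59.78 F


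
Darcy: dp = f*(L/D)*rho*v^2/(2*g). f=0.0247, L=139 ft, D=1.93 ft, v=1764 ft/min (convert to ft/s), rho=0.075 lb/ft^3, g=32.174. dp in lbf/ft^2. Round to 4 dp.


v_fps = 1764/60 = 29.4 ft/s
dp = 0.0247*(139/1.93)*0.075*29.4^2/(2*32.174) = 1.7922 lbf/ft^2

1.7922 lbf/ft^2


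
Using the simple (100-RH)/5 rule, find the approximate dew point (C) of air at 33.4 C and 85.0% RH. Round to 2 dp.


Td = 33.4 - (100-85.0)/5 = 30.40 C

30.40 C


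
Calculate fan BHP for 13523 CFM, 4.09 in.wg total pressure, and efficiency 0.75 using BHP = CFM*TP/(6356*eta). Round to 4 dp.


BHP = 13523 * 4.09 / (6356 * 0.75) = 11.6025 hp

11.6025 hp


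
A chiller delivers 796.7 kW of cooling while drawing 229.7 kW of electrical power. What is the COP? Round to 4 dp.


COP = 796.7 / 229.7 = 3.4684

3.4684


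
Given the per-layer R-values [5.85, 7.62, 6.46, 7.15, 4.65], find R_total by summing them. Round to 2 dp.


R_total = 5.85 + 7.62 + 6.46 + 7.15 + 4.65 = 31.73

31.73


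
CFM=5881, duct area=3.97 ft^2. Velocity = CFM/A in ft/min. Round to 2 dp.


V = 5881 / 3.97 = 1481.36 ft/min

1481.36 ft/min


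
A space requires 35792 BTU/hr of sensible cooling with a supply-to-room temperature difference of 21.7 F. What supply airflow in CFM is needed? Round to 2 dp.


CFM = 35792 / (1.08 * 21.7) = 1527.22

1527.22 CFM


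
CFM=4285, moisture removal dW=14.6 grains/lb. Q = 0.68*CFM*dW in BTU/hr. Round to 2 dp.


Q = 0.68 * 4285 * 14.6 = 42541.48 BTU/hr

42541.48 BTU/hr


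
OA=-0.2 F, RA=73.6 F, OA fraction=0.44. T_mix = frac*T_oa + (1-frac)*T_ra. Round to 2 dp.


T_mix = 0.44*(-0.2) + 0.56*73.6 = 41.13 F

41.13 F


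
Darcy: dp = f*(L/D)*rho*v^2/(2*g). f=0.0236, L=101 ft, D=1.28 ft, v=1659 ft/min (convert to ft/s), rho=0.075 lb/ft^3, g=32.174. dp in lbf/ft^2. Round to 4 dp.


v_fps = 1659/60 = 27.65 ft/s
dp = 0.0236*(101/1.28)*0.075*27.65^2/(2*32.174) = 1.6594 lbf/ft^2

1.6594 lbf/ft^2


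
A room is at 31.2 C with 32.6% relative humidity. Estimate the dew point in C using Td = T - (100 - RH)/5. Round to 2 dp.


Td = 31.2 - (100-32.6)/5 = 17.72 C

17.72 C


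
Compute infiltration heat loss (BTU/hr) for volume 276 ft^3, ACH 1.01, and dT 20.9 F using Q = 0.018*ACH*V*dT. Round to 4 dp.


Q = 0.018 * 1.01 * 276 * 20.9 = 104.8695 BTU/hr

104.8695 BTU/hr


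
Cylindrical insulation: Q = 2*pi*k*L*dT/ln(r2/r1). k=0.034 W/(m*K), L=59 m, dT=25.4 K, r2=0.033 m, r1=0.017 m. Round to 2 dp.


Q = 2*pi*0.034*59*25.4/ln(0.033/0.017) = 482.66 W

482.66 W


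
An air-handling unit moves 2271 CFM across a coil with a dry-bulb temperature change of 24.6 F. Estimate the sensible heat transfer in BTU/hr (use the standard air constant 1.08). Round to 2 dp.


Q = 1.08 * 2271 * 24.6 = 60335.93 BTU/hr

60335.93 BTU/hr


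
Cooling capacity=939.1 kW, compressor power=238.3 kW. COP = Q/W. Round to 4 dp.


COP = 939.1 / 238.3 = 3.9408

3.9408


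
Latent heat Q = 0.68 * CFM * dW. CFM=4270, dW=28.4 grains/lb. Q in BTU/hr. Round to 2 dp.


Q = 0.68 * 4270 * 28.4 = 82462.24 BTU/hr

82462.24 BTU/hr


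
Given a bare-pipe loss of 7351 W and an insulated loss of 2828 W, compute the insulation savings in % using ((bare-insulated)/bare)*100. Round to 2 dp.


Savings = ((7351-2828)/7351)*100 = 61.53 %

61.53 %


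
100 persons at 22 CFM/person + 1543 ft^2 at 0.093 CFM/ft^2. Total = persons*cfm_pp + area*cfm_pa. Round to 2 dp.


Total = 100*22 + 1543*0.093 = 2343.50 CFM

2343.50 CFM


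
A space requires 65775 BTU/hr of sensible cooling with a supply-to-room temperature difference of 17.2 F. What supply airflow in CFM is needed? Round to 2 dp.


CFM = 65775 / (1.08 * 17.2) = 3540.86

3540.86 CFM


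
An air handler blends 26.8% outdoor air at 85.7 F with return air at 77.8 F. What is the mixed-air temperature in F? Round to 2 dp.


T_mix = 77.8 + (26.8/100)*(85.7-77.8) = 79.92 F

79.92 F


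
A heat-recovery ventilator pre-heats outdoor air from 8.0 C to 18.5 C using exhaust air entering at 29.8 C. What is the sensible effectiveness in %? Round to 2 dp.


eff = (18.5-8.0)/(29.8-8.0)*100 = 48.17 %

48.17 %


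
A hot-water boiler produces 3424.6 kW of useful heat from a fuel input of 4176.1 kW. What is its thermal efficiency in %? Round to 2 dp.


eta = (3424.6/4176.1)*100 = 82.00 %

82.00 %


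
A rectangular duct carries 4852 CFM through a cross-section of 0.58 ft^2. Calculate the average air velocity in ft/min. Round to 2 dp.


V = 4852 / 0.58 = 8365.52 ft/min

8365.52 ft/min


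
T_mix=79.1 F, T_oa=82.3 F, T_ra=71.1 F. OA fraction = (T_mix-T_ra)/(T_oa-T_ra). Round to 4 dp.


frac = (79.1 - 71.1) / (82.3 - 71.1) = 0.7143

0.7143


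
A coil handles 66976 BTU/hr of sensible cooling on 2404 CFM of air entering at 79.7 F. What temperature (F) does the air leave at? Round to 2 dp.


dT = 66976/(1.08*2404) = 25.7965
T_leave = 79.7 - 25.7965 = 53.90 F

53.90 F


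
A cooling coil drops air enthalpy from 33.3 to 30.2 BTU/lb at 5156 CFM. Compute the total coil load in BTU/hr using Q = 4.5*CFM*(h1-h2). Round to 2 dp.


Q = 4.5 * 5156 * (33.3 - 30.2) = 71926.20 BTU/hr

71926.20 BTU/hr


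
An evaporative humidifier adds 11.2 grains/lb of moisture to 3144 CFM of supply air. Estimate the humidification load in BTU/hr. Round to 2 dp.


Q = 0.68 * 3144 * 11.2 = 23944.70 BTU/hr

23944.70 BTU/hr


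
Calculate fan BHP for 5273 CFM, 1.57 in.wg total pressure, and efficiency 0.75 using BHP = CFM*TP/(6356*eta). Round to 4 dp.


BHP = 5273 * 1.57 / (6356 * 0.75) = 1.7366 hp

1.7366 hp


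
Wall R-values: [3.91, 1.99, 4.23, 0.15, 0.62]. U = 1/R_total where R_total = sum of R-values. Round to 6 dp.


R_total = 3.91 + 1.99 + 4.23 + 0.15 + 0.62 = 10.90
U = 1/10.90 = 0.091743

0.091743


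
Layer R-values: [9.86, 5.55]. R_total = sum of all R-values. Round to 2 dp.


R_total = 9.86 + 5.55 = 15.41

15.41


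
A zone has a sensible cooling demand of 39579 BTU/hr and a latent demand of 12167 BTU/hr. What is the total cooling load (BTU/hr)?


Qt = 39579 + 12167 = 51746 BTU/hr

51746 BTU/hr


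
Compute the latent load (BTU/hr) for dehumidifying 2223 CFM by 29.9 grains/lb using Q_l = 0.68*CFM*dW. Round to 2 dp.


Q = 0.68 * 2223 * 29.9 = 45198.04 BTU/hr

45198.04 BTU/hr


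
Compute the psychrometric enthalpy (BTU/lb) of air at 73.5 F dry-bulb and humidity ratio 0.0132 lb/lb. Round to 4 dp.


h = 0.24*73.5 + 0.0132*(1061+0.444*73.5) = 32.0760 BTU/lb

32.0760 BTU/lb


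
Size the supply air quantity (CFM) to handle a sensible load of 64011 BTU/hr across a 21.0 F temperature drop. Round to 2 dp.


CFM = 64011 / (1.08 * 21.0) = 2822.35

2822.35 CFM


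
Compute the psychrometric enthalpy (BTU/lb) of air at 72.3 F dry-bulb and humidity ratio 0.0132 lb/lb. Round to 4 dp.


h = 0.24*72.3 + 0.0132*(1061+0.444*72.3) = 31.7809 BTU/lb

31.7809 BTU/lb


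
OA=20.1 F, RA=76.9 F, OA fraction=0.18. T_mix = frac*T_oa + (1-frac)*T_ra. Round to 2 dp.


T_mix = 0.18*20.1 + 0.82*76.9 = 66.68 F

66.68 F


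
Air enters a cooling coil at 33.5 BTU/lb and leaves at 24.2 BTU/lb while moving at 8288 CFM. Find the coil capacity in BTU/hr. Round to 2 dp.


Q = 4.5 * 8288 * (33.5 - 24.2) = 346852.80 BTU/hr

346852.80 BTU/hr


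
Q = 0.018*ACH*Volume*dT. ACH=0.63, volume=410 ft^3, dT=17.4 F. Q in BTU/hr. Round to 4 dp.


Q = 0.018 * 0.63 * 410 * 17.4 = 80.8996 BTU/hr

80.8996 BTU/hr


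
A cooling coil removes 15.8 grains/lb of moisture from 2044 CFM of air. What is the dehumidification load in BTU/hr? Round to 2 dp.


Q = 0.68 * 2044 * 15.8 = 21960.74 BTU/hr

21960.74 BTU/hr


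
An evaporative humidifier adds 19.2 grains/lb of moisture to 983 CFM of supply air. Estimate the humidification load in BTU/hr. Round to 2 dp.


Q = 0.68 * 983 * 19.2 = 12834.05 BTU/hr

12834.05 BTU/hr


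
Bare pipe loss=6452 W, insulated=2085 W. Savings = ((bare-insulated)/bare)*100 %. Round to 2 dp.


Savings = ((6452-2085)/6452)*100 = 67.68 %

67.68 %


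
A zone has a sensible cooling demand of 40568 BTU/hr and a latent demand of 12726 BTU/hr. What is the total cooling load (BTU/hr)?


Qt = 40568 + 12726 = 53294 BTU/hr

53294 BTU/hr


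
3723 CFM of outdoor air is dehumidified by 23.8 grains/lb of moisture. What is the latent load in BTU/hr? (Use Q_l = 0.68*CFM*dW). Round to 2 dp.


Q = 0.68 * 3723 * 23.8 = 60253.03 BTU/hr

60253.03 BTU/hr


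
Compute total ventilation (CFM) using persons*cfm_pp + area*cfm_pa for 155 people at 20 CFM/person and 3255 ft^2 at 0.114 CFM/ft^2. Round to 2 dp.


Total = 155*20 + 3255*0.114 = 3471.07 CFM

3471.07 CFM


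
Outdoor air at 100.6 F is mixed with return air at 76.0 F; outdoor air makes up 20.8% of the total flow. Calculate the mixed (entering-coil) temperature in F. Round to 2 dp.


T_mix = 76.0 + (20.8/100)*(100.6-76.0) = 81.12 F

81.12 F


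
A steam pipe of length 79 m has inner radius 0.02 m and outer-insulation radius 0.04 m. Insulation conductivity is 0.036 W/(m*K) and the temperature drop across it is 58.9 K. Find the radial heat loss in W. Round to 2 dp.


Q = 2*pi*0.036*79*58.9/ln(0.04/0.02) = 1518.45 W

1518.45 W


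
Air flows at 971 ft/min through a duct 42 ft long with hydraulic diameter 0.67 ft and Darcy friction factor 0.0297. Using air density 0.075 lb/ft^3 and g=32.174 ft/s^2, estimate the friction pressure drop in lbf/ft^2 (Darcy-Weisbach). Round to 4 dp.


v_fps = 971/60 = 16.1833 ft/s
dp = 0.0297*(42/0.67)*0.075*16.1833^2/(2*32.174) = 0.5683 lbf/ft^2

0.5683 lbf/ft^2


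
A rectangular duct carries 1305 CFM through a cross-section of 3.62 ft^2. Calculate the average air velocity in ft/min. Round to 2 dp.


V = 1305 / 3.62 = 360.50 ft/min

360.50 ft/min


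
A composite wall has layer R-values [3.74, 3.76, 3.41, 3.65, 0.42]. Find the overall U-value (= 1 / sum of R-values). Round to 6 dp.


R_total = 3.74 + 3.76 + 3.41 + 3.65 + 0.42 = 14.98
U = 1/14.98 = 0.066756

0.066756


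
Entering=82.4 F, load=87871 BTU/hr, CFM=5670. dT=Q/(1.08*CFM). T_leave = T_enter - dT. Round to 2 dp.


dT = 87871/(1.08*5670) = 14.3496
T_leave = 82.4 - 14.3496 = 68.05 F

68.05 F


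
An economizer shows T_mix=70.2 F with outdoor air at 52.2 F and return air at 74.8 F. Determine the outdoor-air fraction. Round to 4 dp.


frac = (70.2 - 74.8) / (52.2 - 74.8) = 0.2035

0.2035


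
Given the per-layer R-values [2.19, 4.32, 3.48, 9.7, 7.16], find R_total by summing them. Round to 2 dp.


R_total = 2.19 + 4.32 + 3.48 + 9.7 + 7.16 = 26.85

26.85


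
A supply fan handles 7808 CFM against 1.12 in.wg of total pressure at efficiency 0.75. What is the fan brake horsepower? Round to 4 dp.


BHP = 7808 * 1.12 / (6356 * 0.75) = 1.8345 hp

1.8345 hp


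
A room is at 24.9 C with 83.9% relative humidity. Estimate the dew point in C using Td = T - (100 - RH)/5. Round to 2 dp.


Td = 24.9 - (100-83.9)/5 = 21.68 C

21.68 C


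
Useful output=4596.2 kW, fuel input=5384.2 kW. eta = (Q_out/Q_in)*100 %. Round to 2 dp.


eta = (4596.2/5384.2)*100 = 85.36 %

85.36 %


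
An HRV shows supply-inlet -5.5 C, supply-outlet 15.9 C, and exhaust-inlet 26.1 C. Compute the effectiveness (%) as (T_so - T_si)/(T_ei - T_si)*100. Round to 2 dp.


eff = (15.9-(-5.5))/(26.1-(-5.5))*100 = 67.72 %

67.72 %


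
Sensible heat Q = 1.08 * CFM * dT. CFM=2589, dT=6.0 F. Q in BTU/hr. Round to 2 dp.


Q = 1.08 * 2589 * 6.0 = 16776.72 BTU/hr

16776.72 BTU/hr


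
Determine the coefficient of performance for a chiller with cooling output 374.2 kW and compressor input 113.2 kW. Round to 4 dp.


COP = 374.2 / 113.2 = 3.3057

3.3057


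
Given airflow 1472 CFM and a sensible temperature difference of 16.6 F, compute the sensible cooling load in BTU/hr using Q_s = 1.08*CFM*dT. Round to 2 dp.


Q = 1.08 * 1472 * 16.6 = 26390.02 BTU/hr

26390.02 BTU/hr


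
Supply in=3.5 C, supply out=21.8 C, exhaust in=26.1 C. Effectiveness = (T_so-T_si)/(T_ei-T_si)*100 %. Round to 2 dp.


eff = (21.8-3.5)/(26.1-3.5)*100 = 80.97 %

80.97 %


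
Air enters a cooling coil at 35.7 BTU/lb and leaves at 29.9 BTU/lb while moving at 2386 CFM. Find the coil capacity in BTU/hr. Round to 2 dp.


Q = 4.5 * 2386 * (35.7 - 29.9) = 62274.60 BTU/hr

62274.60 BTU/hr


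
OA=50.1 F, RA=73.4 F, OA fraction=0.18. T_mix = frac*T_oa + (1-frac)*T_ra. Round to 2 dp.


T_mix = 0.18*50.1 + 0.82*73.4 = 69.21 F

69.21 F


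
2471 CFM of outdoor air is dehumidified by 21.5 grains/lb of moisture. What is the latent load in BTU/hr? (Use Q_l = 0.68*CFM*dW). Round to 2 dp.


Q = 0.68 * 2471 * 21.5 = 36126.02 BTU/hr

36126.02 BTU/hr


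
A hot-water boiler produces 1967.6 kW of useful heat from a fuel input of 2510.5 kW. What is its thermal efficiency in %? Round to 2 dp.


eta = (1967.6/2510.5)*100 = 78.37 %

78.37 %


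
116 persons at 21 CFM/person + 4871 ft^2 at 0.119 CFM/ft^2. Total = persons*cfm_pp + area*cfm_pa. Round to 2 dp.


Total = 116*21 + 4871*0.119 = 3015.65 CFM

3015.65 CFM


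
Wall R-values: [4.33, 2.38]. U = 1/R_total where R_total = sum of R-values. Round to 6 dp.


R_total = 4.33 + 2.38 = 6.71
U = 1/6.71 = 0.149031

0.149031


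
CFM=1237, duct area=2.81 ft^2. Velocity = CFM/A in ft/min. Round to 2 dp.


V = 1237 / 2.81 = 440.21 ft/min

440.21 ft/min


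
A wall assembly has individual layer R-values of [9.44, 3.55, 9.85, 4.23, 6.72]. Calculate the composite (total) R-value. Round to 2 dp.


R_total = 9.44 + 3.55 + 9.85 + 4.23 + 6.72 = 33.79

33.79


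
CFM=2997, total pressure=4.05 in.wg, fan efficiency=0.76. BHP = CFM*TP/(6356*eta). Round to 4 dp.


BHP = 2997 * 4.05 / (6356 * 0.76) = 2.5127 hp

2.5127 hp


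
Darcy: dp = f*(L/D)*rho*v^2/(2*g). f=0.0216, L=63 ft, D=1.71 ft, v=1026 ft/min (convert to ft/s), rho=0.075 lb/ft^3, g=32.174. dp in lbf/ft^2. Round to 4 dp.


v_fps = 1026/60 = 17.1 ft/s
dp = 0.0216*(63/1.71)*0.075*17.1^2/(2*32.174) = 0.2712 lbf/ft^2

0.2712 lbf/ft^2


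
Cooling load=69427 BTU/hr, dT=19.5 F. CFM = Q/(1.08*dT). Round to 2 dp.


CFM = 69427 / (1.08 * 19.5) = 3296.63

3296.63 CFM


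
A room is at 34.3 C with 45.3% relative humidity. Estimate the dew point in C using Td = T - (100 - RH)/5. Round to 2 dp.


Td = 34.3 - (100-45.3)/5 = 23.36 C

23.36 C


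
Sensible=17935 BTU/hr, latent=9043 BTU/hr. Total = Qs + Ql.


Qt = 17935 + 9043 = 26978 BTU/hr

26978 BTU/hr


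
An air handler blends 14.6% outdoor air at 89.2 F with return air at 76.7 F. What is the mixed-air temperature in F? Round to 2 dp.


T_mix = 76.7 + (14.6/100)*(89.2-76.7) = 78.53 F

78.53 F


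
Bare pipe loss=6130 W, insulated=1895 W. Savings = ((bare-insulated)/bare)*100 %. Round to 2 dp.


Savings = ((6130-1895)/6130)*100 = 69.09 %

69.09 %


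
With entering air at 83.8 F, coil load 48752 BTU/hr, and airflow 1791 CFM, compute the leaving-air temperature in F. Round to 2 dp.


dT = 48752/(1.08*1791) = 25.2042
T_leave = 83.8 - 25.2042 = 58.60 F

58.60 F


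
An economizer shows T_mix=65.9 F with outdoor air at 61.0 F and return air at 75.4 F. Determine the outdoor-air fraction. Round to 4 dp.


frac = (65.9 - 75.4) / (61.0 - 75.4) = 0.6597

0.6597


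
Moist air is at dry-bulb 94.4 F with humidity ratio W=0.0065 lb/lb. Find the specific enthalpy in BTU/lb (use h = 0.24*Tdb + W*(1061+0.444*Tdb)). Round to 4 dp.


h = 0.24*94.4 + 0.0065*(1061+0.444*94.4) = 29.8249 BTU/lb

29.8249 BTU/lb


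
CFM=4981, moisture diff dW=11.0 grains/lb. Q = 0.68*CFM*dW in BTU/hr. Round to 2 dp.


Q = 0.68 * 4981 * 11.0 = 37257.88 BTU/hr

37257.88 BTU/hr


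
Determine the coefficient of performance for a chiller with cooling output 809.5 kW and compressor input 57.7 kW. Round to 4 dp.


COP = 809.5 / 57.7 = 14.0295

14.0295


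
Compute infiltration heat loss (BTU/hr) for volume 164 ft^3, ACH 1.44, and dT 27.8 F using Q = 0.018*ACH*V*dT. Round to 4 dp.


Q = 0.018 * 1.44 * 164 * 27.8 = 118.1745 BTU/hr

118.1745 BTU/hr


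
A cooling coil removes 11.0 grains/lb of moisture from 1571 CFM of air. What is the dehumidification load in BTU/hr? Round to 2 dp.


Q = 0.68 * 1571 * 11.0 = 11751.08 BTU/hr

11751.08 BTU/hr


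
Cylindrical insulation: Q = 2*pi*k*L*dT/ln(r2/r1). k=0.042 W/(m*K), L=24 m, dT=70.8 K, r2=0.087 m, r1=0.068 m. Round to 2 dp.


Q = 2*pi*0.042*24*70.8/ln(0.087/0.068) = 1819.84 W

1819.84 W


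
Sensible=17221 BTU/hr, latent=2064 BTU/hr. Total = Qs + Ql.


Qt = 17221 + 2064 = 19285 BTU/hr

19285 BTU/hr


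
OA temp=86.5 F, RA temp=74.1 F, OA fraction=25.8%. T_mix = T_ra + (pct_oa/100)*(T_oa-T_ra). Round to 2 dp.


T_mix = 74.1 + (25.8/100)*(86.5-74.1) = 77.30 F

77.30 F


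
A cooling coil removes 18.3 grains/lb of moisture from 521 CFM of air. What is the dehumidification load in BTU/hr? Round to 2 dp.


Q = 0.68 * 521 * 18.3 = 6483.32 BTU/hr

6483.32 BTU/hr


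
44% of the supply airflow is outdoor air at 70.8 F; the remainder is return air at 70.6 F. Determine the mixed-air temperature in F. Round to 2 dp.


T_mix = 0.44*70.8 + 0.56*70.6 = 70.69 F

70.69 F


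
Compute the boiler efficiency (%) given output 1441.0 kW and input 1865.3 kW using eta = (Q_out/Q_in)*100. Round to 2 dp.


eta = (1441.0/1865.3)*100 = 77.25 %

77.25 %


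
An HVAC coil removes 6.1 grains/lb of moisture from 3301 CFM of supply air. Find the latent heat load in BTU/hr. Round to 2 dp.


Q = 0.68 * 3301 * 6.1 = 13692.55 BTU/hr

13692.55 BTU/hr


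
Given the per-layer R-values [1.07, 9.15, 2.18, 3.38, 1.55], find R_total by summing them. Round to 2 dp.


R_total = 1.07 + 9.15 + 2.18 + 3.38 + 1.55 = 17.33

17.33


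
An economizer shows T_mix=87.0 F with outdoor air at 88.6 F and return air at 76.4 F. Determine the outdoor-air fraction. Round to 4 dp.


frac = (87.0 - 76.4) / (88.6 - 76.4) = 0.8689

0.8689


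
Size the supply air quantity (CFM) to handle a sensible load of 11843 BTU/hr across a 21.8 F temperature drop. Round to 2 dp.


CFM = 11843 / (1.08 * 21.8) = 503.02

503.02 CFM


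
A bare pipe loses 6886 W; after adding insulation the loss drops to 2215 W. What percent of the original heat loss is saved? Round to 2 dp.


Savings = ((6886-2215)/6886)*100 = 67.83 %

67.83 %


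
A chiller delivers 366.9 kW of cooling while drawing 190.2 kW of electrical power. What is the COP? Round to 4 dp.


COP = 366.9 / 190.2 = 1.9290

1.9290


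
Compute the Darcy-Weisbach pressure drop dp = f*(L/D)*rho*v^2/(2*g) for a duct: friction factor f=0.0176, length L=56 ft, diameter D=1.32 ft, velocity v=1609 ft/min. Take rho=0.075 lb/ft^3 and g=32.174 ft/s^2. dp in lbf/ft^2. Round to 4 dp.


v_fps = 1609/60 = 26.8167 ft/s
dp = 0.0176*(56/1.32)*0.075*26.8167^2/(2*32.174) = 0.6258 lbf/ft^2

0.6258 lbf/ft^2


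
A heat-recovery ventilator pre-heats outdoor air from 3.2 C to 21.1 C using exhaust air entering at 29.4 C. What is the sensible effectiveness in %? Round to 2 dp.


eff = (21.1-3.2)/(29.4-3.2)*100 = 68.32 %

68.32 %


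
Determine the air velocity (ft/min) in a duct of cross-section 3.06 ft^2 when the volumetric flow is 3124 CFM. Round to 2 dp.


V = 3124 / 3.06 = 1020.92 ft/min

1020.92 ft/min


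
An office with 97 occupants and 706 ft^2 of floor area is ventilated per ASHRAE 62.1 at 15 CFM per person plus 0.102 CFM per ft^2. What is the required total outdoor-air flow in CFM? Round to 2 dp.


Total = 97*15 + 706*0.102 = 1527.01 CFM

1527.01 CFM


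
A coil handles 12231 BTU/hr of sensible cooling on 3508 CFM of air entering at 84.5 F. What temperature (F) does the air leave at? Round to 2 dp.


dT = 12231/(1.08*3508) = 3.2283
T_leave = 84.5 - 3.2283 = 81.27 F

81.27 F


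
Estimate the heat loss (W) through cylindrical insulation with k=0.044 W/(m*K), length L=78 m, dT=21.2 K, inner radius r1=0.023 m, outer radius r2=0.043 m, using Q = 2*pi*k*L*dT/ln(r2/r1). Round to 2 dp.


Q = 2*pi*0.044*78*21.2/ln(0.043/0.023) = 730.62 W

730.62 W


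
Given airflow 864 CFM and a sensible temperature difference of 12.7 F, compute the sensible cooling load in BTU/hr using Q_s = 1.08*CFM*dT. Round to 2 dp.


Q = 1.08 * 864 * 12.7 = 11850.62 BTU/hr

11850.62 BTU/hr


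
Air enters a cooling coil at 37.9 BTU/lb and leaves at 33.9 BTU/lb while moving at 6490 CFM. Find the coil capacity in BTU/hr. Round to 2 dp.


Q = 4.5 * 6490 * (37.9 - 33.9) = 116820.00 BTU/hr

116820.00 BTU/hr


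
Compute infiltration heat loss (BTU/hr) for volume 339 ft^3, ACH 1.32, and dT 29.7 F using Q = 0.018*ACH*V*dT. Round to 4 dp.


Q = 0.018 * 1.32 * 339 * 29.7 = 239.2228 BTU/hr

239.2228 BTU/hr


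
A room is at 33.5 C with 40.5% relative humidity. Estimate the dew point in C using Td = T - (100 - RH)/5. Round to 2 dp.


Td = 33.5 - (100-40.5)/5 = 21.60 C

21.60 C


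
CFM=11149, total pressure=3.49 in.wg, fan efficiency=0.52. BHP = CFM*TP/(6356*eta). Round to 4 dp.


BHP = 11149 * 3.49 / (6356 * 0.52) = 11.7726 hp

11.7726 hp


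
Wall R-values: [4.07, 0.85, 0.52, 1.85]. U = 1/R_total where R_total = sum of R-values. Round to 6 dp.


R_total = 4.07 + 0.85 + 0.52 + 1.85 = 7.29
U = 1/7.29 = 0.137174

0.137174


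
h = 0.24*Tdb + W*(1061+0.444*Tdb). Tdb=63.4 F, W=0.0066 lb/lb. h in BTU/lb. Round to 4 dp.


h = 0.24*63.4 + 0.0066*(1061+0.444*63.4) = 22.4044 BTU/lb

22.4044 BTU/lb


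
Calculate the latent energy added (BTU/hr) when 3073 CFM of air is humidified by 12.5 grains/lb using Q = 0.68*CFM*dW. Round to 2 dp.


Q = 0.68 * 3073 * 12.5 = 26120.50 BTU/hr

26120.50 BTU/hr


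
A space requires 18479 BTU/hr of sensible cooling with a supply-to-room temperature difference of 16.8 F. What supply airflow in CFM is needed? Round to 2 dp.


CFM = 18479 / (1.08 * 16.8) = 1018.46

1018.46 CFM


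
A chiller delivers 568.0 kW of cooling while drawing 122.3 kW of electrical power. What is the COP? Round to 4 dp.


COP = 568.0 / 122.3 = 4.6443

4.6443


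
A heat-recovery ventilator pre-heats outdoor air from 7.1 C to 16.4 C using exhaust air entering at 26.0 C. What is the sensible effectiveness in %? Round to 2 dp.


eff = (16.4-7.1)/(26.0-7.1)*100 = 49.21 %

49.21 %


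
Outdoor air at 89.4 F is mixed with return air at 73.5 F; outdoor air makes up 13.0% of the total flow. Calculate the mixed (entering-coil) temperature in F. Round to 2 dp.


T_mix = 73.5 + (13.0/100)*(89.4-73.5) = 75.57 F

75.57 F


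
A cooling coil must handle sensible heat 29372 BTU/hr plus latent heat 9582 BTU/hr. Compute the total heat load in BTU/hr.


Qt = 29372 + 9582 = 38954 BTU/hr

38954 BTU/hr


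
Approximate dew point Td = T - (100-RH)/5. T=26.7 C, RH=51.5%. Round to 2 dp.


Td = 26.7 - (100-51.5)/5 = 17.00 C

17.00 C


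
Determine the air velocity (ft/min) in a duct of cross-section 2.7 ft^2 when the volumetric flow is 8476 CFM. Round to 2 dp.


V = 8476 / 2.7 = 3139.26 ft/min

3139.26 ft/min


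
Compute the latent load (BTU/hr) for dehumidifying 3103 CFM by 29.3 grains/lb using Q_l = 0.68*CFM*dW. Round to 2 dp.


Q = 0.68 * 3103 * 29.3 = 61824.17 BTU/hr

61824.17 BTU/hr


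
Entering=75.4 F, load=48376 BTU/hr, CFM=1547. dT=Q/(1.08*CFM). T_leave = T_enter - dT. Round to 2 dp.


dT = 48376/(1.08*1547) = 28.9545
T_leave = 75.4 - 28.9545 = 46.45 F

46.45 F


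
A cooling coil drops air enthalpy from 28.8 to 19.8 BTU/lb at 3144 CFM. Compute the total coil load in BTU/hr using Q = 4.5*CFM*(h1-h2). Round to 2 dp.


Q = 4.5 * 3144 * (28.8 - 19.8) = 127332.00 BTU/hr

127332.00 BTU/hr


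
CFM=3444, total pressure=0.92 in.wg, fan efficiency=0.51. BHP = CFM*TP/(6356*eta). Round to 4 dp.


BHP = 3444 * 0.92 / (6356 * 0.51) = 0.9775 hp

0.9775 hp


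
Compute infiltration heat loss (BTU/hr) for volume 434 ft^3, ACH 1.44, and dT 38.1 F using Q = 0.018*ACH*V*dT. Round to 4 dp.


Q = 0.018 * 1.44 * 434 * 38.1 = 428.5976 BTU/hr

428.5976 BTU/hr


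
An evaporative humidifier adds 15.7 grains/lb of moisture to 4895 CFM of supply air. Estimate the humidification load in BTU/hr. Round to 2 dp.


Q = 0.68 * 4895 * 15.7 = 52259.02 BTU/hr

52259.02 BTU/hr


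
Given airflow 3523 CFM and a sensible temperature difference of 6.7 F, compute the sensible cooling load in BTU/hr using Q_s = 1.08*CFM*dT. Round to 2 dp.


Q = 1.08 * 3523 * 6.7 = 25492.43 BTU/hr

25492.43 BTU/hr


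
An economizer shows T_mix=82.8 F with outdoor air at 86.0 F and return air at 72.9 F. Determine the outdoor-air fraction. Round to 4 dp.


frac = (82.8 - 72.9) / (86.0 - 72.9) = 0.7557

0.7557


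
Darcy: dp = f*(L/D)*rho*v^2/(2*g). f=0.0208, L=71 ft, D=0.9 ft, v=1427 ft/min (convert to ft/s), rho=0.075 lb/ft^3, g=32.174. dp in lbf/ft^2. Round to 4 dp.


v_fps = 1427/60 = 23.7833 ft/s
dp = 0.0208*(71/0.9)*0.075*23.7833^2/(2*32.174) = 1.0818 lbf/ft^2

1.0818 lbf/ft^2


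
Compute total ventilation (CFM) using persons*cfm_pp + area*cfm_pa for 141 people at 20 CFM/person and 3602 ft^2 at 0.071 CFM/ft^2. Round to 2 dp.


Total = 141*20 + 3602*0.071 = 3075.74 CFM

3075.74 CFM


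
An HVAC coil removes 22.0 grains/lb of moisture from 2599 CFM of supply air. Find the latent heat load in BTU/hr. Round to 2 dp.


Q = 0.68 * 2599 * 22.0 = 38881.04 BTU/hr

38881.04 BTU/hr


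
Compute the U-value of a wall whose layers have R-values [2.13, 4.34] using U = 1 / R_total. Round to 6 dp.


R_total = 2.13 + 4.34 = 6.47
U = 1/6.47 = 0.154560

0.154560


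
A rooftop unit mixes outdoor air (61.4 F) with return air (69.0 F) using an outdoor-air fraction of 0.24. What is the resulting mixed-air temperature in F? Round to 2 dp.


T_mix = 0.24*61.4 + 0.76*69.0 = 67.18 F

67.18 F


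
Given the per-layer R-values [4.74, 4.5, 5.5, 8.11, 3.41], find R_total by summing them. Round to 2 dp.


R_total = 4.74 + 4.5 + 5.5 + 8.11 + 3.41 = 26.26

26.26


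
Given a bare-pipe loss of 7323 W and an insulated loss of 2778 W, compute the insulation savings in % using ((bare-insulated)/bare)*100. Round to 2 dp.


Savings = ((7323-2778)/7323)*100 = 62.06 %

62.06 %


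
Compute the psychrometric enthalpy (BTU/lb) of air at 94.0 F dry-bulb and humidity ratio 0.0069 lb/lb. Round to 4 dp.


h = 0.24*94.0 + 0.0069*(1061+0.444*94.0) = 30.1689 BTU/lb

30.1689 BTU/lb


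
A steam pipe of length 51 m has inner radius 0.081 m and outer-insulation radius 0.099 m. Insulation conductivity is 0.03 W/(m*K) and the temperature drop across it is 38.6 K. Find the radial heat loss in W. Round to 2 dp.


Q = 2*pi*0.03*51*38.6/ln(0.099/0.081) = 1849.16 W

1849.16 W


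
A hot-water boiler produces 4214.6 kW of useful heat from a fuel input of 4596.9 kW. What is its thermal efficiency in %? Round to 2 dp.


eta = (4214.6/4596.9)*100 = 91.68 %

91.68 %


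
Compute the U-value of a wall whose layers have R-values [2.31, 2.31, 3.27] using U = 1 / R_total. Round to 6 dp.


R_total = 2.31 + 2.31 + 3.27 = 7.89
U = 1/7.89 = 0.126743

0.126743


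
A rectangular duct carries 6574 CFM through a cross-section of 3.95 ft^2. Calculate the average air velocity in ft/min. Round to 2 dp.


V = 6574 / 3.95 = 1664.30 ft/min

1664.30 ft/min


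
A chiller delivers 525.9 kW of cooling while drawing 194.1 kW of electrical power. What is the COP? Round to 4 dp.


COP = 525.9 / 194.1 = 2.7094

2.7094


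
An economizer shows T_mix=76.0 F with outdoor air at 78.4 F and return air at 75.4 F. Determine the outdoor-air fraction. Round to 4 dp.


frac = (76.0 - 75.4) / (78.4 - 75.4) = 0.2000

0.2000


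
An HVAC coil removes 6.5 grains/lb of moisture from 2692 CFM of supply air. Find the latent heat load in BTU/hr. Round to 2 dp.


Q = 0.68 * 2692 * 6.5 = 11898.64 BTU/hr

11898.64 BTU/hr


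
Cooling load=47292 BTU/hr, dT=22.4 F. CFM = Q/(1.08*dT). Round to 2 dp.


CFM = 47292 / (1.08 * 22.4) = 1954.86

1954.86 CFM


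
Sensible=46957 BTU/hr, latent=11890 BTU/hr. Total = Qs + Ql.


Qt = 46957 + 11890 = 58847 BTU/hr

58847 BTU/hr


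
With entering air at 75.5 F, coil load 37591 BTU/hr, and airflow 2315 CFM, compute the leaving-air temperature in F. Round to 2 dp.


dT = 37591/(1.08*2315) = 15.0352
T_leave = 75.5 - 15.0352 = 60.46 F

60.46 F


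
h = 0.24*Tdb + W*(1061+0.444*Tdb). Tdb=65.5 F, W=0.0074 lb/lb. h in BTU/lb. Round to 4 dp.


h = 0.24*65.5 + 0.0074*(1061+0.444*65.5) = 23.7866 BTU/lb

23.7866 BTU/lb


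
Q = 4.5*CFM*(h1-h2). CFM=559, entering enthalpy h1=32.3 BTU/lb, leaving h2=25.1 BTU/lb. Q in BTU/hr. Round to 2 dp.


Q = 4.5 * 559 * (32.3 - 25.1) = 18111.60 BTU/hr

18111.60 BTU/hr
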